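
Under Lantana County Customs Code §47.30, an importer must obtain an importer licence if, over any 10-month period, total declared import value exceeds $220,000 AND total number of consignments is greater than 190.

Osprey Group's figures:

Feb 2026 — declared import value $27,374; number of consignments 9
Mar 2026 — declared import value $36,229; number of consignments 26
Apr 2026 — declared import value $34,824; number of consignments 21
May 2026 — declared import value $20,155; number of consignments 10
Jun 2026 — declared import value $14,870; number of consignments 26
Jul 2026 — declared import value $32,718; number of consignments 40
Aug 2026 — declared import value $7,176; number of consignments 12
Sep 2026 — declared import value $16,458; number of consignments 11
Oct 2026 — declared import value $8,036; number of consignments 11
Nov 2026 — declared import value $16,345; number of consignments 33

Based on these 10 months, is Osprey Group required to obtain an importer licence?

No

Total declared import value: $27,374 + $36,229 + $34,824 + $20,155 + $14,870 + $32,718 + $7,176 + $16,458 + $8,036 + $16,345 = $214,185 (≤ $220,000).
Total number of consignments: 9 + 26 + 21 + 10 + 26 + 40 + 12 + 11 + 11 + 33 = 199 (> 190).
The test is 'and': the rule requires both, and at least one is not exceeded.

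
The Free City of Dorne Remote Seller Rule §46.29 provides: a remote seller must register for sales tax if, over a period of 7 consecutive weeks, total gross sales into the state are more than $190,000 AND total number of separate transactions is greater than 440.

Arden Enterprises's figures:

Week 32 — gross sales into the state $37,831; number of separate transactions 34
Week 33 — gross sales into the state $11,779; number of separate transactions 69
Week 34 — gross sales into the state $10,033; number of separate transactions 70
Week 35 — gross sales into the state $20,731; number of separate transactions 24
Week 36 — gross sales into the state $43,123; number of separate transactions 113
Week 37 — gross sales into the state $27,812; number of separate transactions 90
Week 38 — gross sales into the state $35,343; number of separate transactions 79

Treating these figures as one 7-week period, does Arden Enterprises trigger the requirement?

Total gross sales into the state: $37,831 + $11,779 + $10,033 + $20,731 + $43,123 + $27,812 + $35,343 = $186,652 (≤ $190,000).
Total number of separate transactions: 34 + 69 + 70 + 24 + 113 + 90 + 79 = 479 (> 440).
The test is 'and': the rule requires both, and at least one is not exceeded.

No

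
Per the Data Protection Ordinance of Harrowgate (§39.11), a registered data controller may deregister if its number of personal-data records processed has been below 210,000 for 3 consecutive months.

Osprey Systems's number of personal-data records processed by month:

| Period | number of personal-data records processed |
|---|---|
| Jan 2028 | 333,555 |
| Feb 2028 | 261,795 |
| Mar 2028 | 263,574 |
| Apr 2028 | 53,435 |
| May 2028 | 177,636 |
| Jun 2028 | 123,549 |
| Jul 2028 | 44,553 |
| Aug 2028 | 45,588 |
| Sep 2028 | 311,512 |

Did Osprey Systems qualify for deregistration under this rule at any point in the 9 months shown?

Yes

Months below 210,000: Apr 2028, May 2028, Jun 2028, Jul 2028, Aug 2028.
Longest run of consecutive months below the threshold: 5.
5 ≥ 3, so Osprey Systems became eligible.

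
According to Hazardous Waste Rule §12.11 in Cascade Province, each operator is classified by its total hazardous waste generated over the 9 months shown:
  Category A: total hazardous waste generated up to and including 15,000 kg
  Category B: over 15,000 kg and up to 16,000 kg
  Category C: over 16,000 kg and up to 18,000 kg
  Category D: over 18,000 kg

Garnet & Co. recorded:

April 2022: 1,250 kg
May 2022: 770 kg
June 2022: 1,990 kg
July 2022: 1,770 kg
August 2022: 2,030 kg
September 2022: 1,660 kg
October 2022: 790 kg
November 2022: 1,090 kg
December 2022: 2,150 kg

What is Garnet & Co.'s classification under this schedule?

Category A

Total hazardous waste generated: 1,250 kg + 770 kg + 1,990 kg + 1,770 kg + 2,030 kg + 1,660 kg + 790 kg + 1,090 kg + 2,150 kg = 13,500 kg.
13,500 kg ≤ 15,000 kg, so Category A applies.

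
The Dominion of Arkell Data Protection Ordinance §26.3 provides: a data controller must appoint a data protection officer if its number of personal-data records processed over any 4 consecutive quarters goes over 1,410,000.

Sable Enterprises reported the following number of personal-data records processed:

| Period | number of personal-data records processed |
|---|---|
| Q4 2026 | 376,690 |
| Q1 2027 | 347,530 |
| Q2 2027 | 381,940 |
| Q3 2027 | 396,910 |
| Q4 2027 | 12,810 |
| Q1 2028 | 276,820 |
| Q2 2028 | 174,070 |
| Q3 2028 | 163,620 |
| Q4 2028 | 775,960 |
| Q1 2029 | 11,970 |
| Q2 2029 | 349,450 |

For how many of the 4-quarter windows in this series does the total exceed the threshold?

Q4 2026–Q3 2027: 376,690 + 347,530 + 381,940 + 396,910 = 1,503,070 (over)
Q1 2027–Q4 2027: 347,530 + 381,940 + 396,910 + 12,810 = 1,139,190 (under)
Q2 2027–Q1 2028: 381,940 + 396,910 + 12,810 + 276,820 = 1,068,480 (under)
Q3 2027–Q2 2028: 396,910 + 12,810 + 276,820 + 174,070 = 860,610 (under)
Q4 2027–Q3 2028: 12,810 + 276,820 + 174,070 + 163,620 = 627,320 (under)
Q1 2028–Q4 2028: 276,820 + 174,070 + 163,620 + 775,960 = 1,390,470 (under)
Q2 2028–Q1 2029: 174,070 + 163,620 + 775,960 + 11,970 = 1,125,620 (under)
Q3 2028–Q2 2029: 163,620 + 775,960 + 11,970 + 349,450 = 1,301,000 (under)
1 window exceeds the threshold.

1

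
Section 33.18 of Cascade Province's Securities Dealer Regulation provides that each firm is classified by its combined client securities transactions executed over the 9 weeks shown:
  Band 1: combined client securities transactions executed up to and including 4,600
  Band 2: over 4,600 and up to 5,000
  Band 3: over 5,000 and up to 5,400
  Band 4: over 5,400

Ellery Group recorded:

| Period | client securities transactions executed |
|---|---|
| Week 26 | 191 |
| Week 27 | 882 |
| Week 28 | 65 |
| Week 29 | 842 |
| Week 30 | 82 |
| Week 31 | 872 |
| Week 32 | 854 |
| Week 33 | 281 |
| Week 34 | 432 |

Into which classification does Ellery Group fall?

Combined client securities transactions executed: 191 + 882 + 65 + 842 + 82 + 872 + 854 + 281 + 432 = 4,501.
4,501 ≤ 4,600, so Band 1 applies.

Band 1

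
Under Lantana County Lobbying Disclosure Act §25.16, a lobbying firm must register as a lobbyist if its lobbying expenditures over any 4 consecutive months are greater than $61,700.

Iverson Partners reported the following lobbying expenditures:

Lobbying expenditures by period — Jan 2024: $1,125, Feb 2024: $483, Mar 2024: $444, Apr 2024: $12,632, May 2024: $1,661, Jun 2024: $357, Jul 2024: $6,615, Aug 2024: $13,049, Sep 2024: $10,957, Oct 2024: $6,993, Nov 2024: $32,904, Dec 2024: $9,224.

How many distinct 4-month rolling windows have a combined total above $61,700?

Jan 2024–Apr 2024: $1,125 + $483 + $444 + $12,632 = $14,684 (under)
Feb 2024–May 2024: $483 + $444 + $12,632 + $1,661 = $15,220 (under)
Mar 2024–Jun 2024: $444 + $12,632 + $1,661 + $357 = $15,094 (under)
Apr 2024–Jul 2024: $12,632 + $1,661 + $357 + $6,615 = $21,265 (under)
May 2024–Aug 2024: $1,661 + $357 + $6,615 + $13,049 = $21,682 (under)
Jun 2024–Sep 2024: $357 + $6,615 + $13,049 + $10,957 = $30,978 (under)
Jul 2024–Oct 2024: $6,615 + $13,049 + $10,957 + $6,993 = $37,614 (under)
Aug 2024–Nov 2024: $13,049 + $10,957 + $6,993 + $32,904 = $63,903 (over)
Sep 2024–Dec 2024: $10,957 + $6,993 + $32,904 + $9,224 = $60,078 (under)
1 window exceeds the threshold.

1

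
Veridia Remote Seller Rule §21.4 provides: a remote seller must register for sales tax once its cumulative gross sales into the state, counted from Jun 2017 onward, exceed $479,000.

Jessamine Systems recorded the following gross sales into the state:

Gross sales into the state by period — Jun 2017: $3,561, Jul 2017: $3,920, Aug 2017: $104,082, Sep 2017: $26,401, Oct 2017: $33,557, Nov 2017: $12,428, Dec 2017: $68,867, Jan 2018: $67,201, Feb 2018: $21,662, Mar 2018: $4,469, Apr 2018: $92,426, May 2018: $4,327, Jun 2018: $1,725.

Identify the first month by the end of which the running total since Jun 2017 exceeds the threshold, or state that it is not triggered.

Not triggered

Through Jun 2017: $3,561
Through Jul 2017: $7,481
Through Aug 2017: $111,563
Through Sep 2017: $137,964
Through Oct 2017: $171,521
Through Nov 2017: $183,949
Through Dec 2017: $252,816
Through Jan 2018: $320,017
Through Feb 2018: $341,679
Through Mar 2018: $346,148
Through Apr 2018: $438,574
Through May 2018: $442,901
Through Jun 2018: $444,626
Final cumulative total $444,626 ≤ $479,000; the threshold is never exceeded.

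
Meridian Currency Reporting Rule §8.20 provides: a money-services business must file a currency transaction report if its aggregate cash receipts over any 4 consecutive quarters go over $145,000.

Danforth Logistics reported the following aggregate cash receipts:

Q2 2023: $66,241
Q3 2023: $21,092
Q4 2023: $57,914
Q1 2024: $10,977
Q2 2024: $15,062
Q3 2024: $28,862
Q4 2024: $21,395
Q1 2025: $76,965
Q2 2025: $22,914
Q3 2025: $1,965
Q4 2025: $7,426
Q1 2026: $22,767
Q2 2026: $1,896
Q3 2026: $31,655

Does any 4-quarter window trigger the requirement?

Yes

Q2 2023–Q1 2024: $66,241 + $21,092 + $57,914 + $10,977 = $156,224 (over)
Q3 2023–Q2 2024: $21,092 + $57,914 + $10,977 + $15,062 = $105,045 (under)
Q4 2023–Q3 2024: $57,914 + $10,977 + $15,062 + $28,862 = $112,815 (under)
Q1 2024–Q4 2024: $10,977 + $15,062 + $28,862 + $21,395 = $76,296 (under)
Q2 2024–Q1 2025: $15,062 + $28,862 + $21,395 + $76,965 = $142,284 (under)
Q3 2024–Q2 2025: $28,862 + $21,395 + $76,965 + $22,914 = $150,136 (over)
Q4 2024–Q3 2025: $21,395 + $76,965 + $22,914 + $1,965 = $123,239 (under)
Q1 2025–Q4 2025: $76,965 + $22,914 + $1,965 + $7,426 = $109,270 (under)
Q2 2025–Q1 2026: $22,914 + $1,965 + $7,426 + $22,767 = $55,072 (under)
Q3 2025–Q2 2026: $1,965 + $7,426 + $22,767 + $1,896 = $34,054 (under)
Q4 2025–Q3 2026: $7,426 + $22,767 + $1,896 + $31,655 = $63,744 (under)
At least one window exceeds $145,000.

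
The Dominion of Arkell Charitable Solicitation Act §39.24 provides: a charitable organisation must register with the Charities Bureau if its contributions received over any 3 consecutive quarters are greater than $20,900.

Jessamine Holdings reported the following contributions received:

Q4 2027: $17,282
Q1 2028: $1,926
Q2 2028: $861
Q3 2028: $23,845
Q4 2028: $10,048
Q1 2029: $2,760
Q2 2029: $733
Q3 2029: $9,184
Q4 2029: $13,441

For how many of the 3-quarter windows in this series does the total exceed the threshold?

4

Q4 2027–Q2 2028: $17,282 + $1,926 + $861 = $20,069 (under)
Q1 2028–Q3 2028: $1,926 + $861 + $23,845 = $26,632 (over)
Q2 2028–Q4 2028: $861 + $23,845 + $10,048 = $34,754 (over)
Q3 2028–Q1 2029: $23,845 + $10,048 + $2,760 = $36,653 (over)
Q4 2028–Q2 2029: $10,048 + $2,760 + $733 = $13,541 (under)
Q1 2029–Q3 2029: $2,760 + $733 + $9,184 = $12,677 (under)
Q2 2029–Q4 2029: $733 + $9,184 + $13,441 = $23,358 (over)
4 windows exceed the threshold.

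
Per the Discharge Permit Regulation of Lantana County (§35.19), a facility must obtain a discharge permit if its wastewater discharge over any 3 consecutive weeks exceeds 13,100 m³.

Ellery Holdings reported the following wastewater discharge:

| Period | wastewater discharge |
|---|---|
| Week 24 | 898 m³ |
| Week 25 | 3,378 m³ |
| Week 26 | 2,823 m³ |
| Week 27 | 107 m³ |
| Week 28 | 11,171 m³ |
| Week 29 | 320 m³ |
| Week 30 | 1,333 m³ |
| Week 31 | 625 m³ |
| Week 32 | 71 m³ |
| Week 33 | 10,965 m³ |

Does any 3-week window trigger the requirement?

Week 24–Week 26: 898 m³ + 3,378 m³ + 2,823 m³ = 7,099 m³ (under)
Week 25–Week 27: 3,378 m³ + 2,823 m³ + 107 m³ = 6,308 m³ (under)
Week 26–Week 28: 2,823 m³ + 107 m³ + 11,171 m³ = 14,101 m³ (over)
Week 27–Week 29: 107 m³ + 11,171 m³ + 320 m³ = 11,598 m³ (under)
Week 28–Week 30: 11,171 m³ + 320 m³ + 1,333 m³ = 12,824 m³ (under)
Week 29–Week 31: 320 m³ + 1,333 m³ + 625 m³ = 2,278 m³ (under)
Week 30–Week 32: 1,333 m³ + 625 m³ + 71 m³ = 2,029 m³ (under)
Week 31–Week 33: 625 m³ + 71 m³ + 10,965 m³ = 11,661 m³ (under)
At least one window exceeds 13,100 m³.

Yes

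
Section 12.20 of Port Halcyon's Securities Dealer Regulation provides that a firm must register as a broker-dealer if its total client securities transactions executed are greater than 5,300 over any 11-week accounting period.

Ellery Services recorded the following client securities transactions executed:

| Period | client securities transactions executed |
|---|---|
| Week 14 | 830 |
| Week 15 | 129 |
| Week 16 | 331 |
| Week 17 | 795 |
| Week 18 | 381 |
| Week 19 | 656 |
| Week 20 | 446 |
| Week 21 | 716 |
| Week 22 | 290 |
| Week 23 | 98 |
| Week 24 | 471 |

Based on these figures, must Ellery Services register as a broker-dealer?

No

Total client securities transactions executed: 830 + 129 + 331 + 795 + 381 + 656 + 446 + 716 + 290 + 98 + 471 = 5,143.
5,143 ≤ 5,300, so the threshold is not exceeded.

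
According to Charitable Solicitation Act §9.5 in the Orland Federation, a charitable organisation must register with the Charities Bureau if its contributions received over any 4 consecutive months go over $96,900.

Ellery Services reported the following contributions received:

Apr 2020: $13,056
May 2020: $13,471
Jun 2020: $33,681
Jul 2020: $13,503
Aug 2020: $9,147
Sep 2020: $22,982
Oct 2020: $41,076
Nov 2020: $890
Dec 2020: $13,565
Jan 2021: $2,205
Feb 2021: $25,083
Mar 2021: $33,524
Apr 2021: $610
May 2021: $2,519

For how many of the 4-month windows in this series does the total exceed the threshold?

0

Apr 2020–Jul 2020: $13,056 + $13,471 + $33,681 + $13,503 = $73,711 (under)
May 2020–Aug 2020: $13,471 + $33,681 + $13,503 + $9,147 = $69,802 (under)
Jun 2020–Sep 2020: $33,681 + $13,503 + $9,147 + $22,982 = $79,313 (under)
Jul 2020–Oct 2020: $13,503 + $9,147 + $22,982 + $41,076 = $86,708 (under)
Aug 2020–Nov 2020: $9,147 + $22,982 + $41,076 + $890 = $74,095 (under)
Sep 2020–Dec 2020: $22,982 + $41,076 + $890 + $13,565 = $78,513 (under)
Oct 2020–Jan 2021: $41,076 + $890 + $13,565 + $2,205 = $57,736 (under)
Nov 2020–Feb 2021: $890 + $13,565 + $2,205 + $25,083 = $41,743 (under)
Dec 2020–Mar 2021: $13,565 + $2,205 + $25,083 + $33,524 = $74,377 (under)
Jan 2021–Apr 2021: $2,205 + $25,083 + $33,524 + $610 = $61,422 (under)
Feb 2021–May 2021: $25,083 + $33,524 + $610 + $2,519 = $61,736 (under)
0 windows exceed the threshold.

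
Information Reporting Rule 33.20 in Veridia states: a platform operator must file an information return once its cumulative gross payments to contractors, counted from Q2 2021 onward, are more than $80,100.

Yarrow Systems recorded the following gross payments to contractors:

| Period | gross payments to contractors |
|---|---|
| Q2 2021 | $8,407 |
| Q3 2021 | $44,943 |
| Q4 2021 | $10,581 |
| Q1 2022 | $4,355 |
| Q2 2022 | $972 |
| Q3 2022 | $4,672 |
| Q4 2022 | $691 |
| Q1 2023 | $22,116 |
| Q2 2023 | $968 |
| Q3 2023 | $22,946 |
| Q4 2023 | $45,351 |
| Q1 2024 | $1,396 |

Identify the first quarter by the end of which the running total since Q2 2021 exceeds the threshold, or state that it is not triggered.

Q1 2023

Through Q2 2021: $8,407
Through Q3 2021: $53,350
Through Q4 2021: $63,931
Through Q1 2022: $68,286
Through Q2 2022: $69,258
Through Q3 2022: $73,930
Through Q4 2022: $74,621
Through Q1 2023: $96,737 ← exceeds threshold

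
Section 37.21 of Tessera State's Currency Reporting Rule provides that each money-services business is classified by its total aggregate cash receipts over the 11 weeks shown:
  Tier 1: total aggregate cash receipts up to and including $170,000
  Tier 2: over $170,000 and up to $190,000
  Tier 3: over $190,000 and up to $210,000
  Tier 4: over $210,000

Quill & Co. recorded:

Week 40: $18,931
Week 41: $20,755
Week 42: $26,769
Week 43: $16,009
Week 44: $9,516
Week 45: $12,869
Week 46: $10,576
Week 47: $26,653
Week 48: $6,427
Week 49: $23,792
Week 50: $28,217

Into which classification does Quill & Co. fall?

Tier 3

Total aggregate cash receipts: $18,931 + $20,755 + $26,769 + $16,009 + $9,516 + $12,869 + $10,576 + $26,653 + $6,427 + $23,792 + $28,217 = $200,514.
$190,000 < $200,514 ≤ $210,000, so Tier 3 applies.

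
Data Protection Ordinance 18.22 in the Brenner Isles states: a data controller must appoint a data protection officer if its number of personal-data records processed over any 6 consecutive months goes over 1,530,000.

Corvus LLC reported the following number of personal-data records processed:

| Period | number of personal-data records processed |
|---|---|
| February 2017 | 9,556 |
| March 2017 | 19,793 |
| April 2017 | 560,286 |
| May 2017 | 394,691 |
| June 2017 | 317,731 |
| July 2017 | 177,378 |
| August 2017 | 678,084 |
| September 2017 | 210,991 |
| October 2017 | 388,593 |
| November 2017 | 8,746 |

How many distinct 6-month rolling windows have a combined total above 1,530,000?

February 2017–July 2017: 9,556 + 19,793 + 560,286 + 394,691 + 317,731 + 177,378 = 1,479,435 (under)
March 2017–August 2017: 19,793 + 560,286 + 394,691 + 317,731 + 177,378 + 678,084 = 2,147,963 (over)
April 2017–September 2017: 560,286 + 394,691 + 317,731 + 177,378 + 678,084 + 210,991 = 2,339,161 (over)
May 2017–October 2017: 394,691 + 317,731 + 177,378 + 678,084 + 210,991 + 388,593 = 2,167,468 (over)
June 2017–November 2017: 317,731 + 177,378 + 678,084 + 210,991 + 388,593 + 8,746 = 1,781,523 (over)
4 windows exceed the threshold.

4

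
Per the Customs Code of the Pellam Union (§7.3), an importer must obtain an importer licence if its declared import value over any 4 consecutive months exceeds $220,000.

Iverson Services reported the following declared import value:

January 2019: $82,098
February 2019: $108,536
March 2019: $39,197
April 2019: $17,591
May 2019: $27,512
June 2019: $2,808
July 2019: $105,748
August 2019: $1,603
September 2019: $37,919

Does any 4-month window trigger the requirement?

January 2019–April 2019: $82,098 + $108,536 + $39,197 + $17,591 = $247,422 (over)
February 2019–May 2019: $108,536 + $39,197 + $17,591 + $27,512 = $192,836 (under)
March 2019–June 2019: $39,197 + $17,591 + $27,512 + $2,808 = $87,108 (under)
April 2019–July 2019: $17,591 + $27,512 + $2,808 + $105,748 = $153,659 (under)
May 2019–August 2019: $27,512 + $2,808 + $105,748 + $1,603 = $137,671 (under)
June 2019–September 2019: $2,808 + $105,748 + $1,603 + $37,919 = $148,078 (under)
At least one window exceeds $220,000.

Yes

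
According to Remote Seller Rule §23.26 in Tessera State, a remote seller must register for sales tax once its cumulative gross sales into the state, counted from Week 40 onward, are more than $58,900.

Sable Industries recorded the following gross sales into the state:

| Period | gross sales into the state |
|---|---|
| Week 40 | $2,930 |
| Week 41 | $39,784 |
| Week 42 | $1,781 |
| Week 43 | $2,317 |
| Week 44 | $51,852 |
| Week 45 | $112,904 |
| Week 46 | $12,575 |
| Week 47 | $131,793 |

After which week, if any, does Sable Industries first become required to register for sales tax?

Week 44

Through Week 40: $2,930
Through Week 41: $42,714
Through Week 42: $44,495
Through Week 43: $46,812
Through Week 44: $98,664 ← exceeds threshold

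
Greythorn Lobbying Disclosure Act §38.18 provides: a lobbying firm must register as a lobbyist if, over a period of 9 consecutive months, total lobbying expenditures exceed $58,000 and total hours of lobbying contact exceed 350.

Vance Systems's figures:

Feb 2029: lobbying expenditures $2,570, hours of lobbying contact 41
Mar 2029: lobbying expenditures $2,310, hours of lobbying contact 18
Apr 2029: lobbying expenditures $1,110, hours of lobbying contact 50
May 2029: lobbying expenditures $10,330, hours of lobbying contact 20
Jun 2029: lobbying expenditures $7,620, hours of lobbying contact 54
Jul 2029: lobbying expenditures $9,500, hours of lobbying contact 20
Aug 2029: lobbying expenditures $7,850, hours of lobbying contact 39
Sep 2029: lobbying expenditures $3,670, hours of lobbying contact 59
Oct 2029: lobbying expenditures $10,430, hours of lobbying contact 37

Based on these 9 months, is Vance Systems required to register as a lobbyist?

Total lobbying expenditures: $2,570 + $2,310 + $1,110 + $10,330 + $7,620 + $9,500 + $7,850 + $3,670 + $10,430 = $55,390 (≤ $58,000).
Total hours of lobbying contact: 41 + 18 + 50 + 20 + 54 + 20 + 39 + 59 + 37 = 338 (≤ 350).
The test is 'and': the rule requires both, and at least one is not exceeded.

No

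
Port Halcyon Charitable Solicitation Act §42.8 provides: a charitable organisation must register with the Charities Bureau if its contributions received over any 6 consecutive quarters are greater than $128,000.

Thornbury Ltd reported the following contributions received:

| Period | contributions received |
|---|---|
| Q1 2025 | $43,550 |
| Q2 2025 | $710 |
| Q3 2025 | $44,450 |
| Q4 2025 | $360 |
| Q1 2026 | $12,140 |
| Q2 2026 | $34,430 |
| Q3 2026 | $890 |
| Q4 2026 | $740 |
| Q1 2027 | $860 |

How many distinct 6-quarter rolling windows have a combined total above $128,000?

1

Q1 2025–Q2 2026: $43,550 + $710 + $44,450 + $360 + $12,140 + $34,430 = $135,640 (over)
Q2 2025–Q3 2026: $710 + $44,450 + $360 + $12,140 + $34,430 + $890 = $92,980 (under)
Q3 2025–Q4 2026: $44,450 + $360 + $12,140 + $34,430 + $890 + $740 = $93,010 (under)
Q4 2025–Q1 2027: $360 + $12,140 + $34,430 + $890 + $740 + $860 = $49,420 (under)
1 window exceeds the threshold.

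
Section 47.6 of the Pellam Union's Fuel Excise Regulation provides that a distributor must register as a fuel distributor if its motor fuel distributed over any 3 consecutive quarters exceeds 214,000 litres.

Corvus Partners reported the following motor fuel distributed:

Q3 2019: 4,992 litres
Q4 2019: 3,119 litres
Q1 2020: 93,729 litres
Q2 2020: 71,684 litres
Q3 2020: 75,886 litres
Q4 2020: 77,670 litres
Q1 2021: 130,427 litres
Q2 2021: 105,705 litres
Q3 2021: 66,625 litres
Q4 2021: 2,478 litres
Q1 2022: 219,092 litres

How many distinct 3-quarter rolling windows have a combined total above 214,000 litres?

Q3 2019–Q1 2020: 4,992 litres + 3,119 litres + 93,729 litres = 101,840 litres (under)
Q4 2019–Q2 2020: 3,119 litres + 93,729 litres + 71,684 litres = 168,532 litres (under)
Q1 2020–Q3 2020: 93,729 litres + 71,684 litres + 75,886 litres = 241,299 litres (over)
Q2 2020–Q4 2020: 71,684 litres + 75,886 litres + 77,670 litres = 225,240 litres (over)
Q3 2020–Q1 2021: 75,886 litres + 77,670 litres + 130,427 litres = 283,983 litres (over)
Q4 2020–Q2 2021: 77,670 litres + 130,427 litres + 105,705 litres = 313,802 litres (over)
Q1 2021–Q3 2021: 130,427 litres + 105,705 litres + 66,625 litres = 302,757 litres (over)
Q2 2021–Q4 2021: 105,705 litres + 66,625 litres + 2,478 litres = 174,808 litres (under)
Q3 2021–Q1 2022: 66,625 litres + 2,478 litres + 219,092 litres = 288,195 litres (over)
6 windows exceed the threshold.

6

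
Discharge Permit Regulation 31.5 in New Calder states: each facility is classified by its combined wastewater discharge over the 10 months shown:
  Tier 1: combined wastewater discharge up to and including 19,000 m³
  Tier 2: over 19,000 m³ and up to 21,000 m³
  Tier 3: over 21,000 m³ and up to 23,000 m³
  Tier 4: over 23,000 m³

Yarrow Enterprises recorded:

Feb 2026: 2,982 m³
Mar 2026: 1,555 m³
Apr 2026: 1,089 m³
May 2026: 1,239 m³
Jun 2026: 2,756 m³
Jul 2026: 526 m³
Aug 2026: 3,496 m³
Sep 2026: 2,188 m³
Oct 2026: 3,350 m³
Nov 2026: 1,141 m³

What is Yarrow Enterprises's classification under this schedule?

Tier 2

Combined wastewater discharge: 2,982 m³ + 1,555 m³ + 1,089 m³ + 1,239 m³ + 2,756 m³ + 526 m³ + 3,496 m³ + 2,188 m³ + 3,350 m³ + 1,141 m³ = 20,322 m³.
19,000 m³ < 20,322 m³ ≤ 21,000 m³, so Tier 2 applies.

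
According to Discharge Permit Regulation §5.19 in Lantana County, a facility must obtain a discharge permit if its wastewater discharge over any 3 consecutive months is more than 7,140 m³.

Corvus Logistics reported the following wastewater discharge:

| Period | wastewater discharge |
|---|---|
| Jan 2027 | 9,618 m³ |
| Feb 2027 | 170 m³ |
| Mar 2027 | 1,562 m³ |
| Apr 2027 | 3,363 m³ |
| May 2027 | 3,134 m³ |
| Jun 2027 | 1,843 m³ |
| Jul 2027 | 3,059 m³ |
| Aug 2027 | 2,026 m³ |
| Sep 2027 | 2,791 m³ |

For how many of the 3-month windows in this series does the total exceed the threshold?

Jan 2027–Mar 2027: 9,618 m³ + 170 m³ + 1,562 m³ = 11,350 m³ (over)
Feb 2027–Apr 2027: 170 m³ + 1,562 m³ + 3,363 m³ = 5,095 m³ (under)
Mar 2027–May 2027: 1,562 m³ + 3,363 m³ + 3,134 m³ = 8,059 m³ (over)
Apr 2027–Jun 2027: 3,363 m³ + 3,134 m³ + 1,843 m³ = 8,340 m³ (over)
May 2027–Jul 2027: 3,134 m³ + 1,843 m³ + 3,059 m³ = 8,036 m³ (over)
Jun 2027–Aug 2027: 1,843 m³ + 3,059 m³ + 2,026 m³ = 6,928 m³ (under)
Jul 2027–Sep 2027: 3,059 m³ + 2,026 m³ + 2,791 m³ = 7,876 m³ (over)
5 windows exceed the threshold.

5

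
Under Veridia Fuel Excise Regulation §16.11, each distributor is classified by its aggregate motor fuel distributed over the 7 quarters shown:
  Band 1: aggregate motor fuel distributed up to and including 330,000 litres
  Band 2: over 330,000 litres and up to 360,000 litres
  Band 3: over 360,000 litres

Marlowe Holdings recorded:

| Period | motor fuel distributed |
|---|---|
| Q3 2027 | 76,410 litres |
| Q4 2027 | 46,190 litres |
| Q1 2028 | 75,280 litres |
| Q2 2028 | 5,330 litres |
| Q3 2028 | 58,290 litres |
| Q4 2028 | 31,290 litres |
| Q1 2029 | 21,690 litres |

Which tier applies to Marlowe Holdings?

Aggregate motor fuel distributed: 76,410 litres + 46,190 litres + 75,280 litres + 5,330 litres + 58,290 litres + 31,290 litres + 21,690 litres = 314,480 litres.
314,480 litres ≤ 330,000 litres, so Band 1 applies.

Band 1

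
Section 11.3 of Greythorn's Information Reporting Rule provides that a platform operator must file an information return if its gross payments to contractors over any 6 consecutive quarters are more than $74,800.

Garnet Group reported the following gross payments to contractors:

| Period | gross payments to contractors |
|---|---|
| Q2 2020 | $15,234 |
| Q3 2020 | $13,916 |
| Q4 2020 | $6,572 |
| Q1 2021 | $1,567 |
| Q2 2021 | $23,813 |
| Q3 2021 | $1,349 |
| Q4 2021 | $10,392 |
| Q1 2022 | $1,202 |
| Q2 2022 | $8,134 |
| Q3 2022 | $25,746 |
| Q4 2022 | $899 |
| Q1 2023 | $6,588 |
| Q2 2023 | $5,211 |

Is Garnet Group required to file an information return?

Q2 2020–Q3 2021: $15,234 + $13,916 + $6,572 + $1,567 + $23,813 + $1,349 = $62,451 (under)
Q3 2020–Q4 2021: $13,916 + $6,572 + $1,567 + $23,813 + $1,349 + $10,392 = $57,609 (under)
Q4 2020–Q1 2022: $6,572 + $1,567 + $23,813 + $1,349 + $10,392 + $1,202 = $44,895 (under)
Q1 2021–Q2 2022: $1,567 + $23,813 + $1,349 + $10,392 + $1,202 + $8,134 = $46,457 (under)
Q2 2021–Q3 2022: $23,813 + $1,349 + $10,392 + $1,202 + $8,134 + $25,746 = $70,636 (under)
Q3 2021–Q4 2022: $1,349 + $10,392 + $1,202 + $8,134 + $25,746 + $899 = $47,722 (under)
Q4 2021–Q1 2023: $10,392 + $1,202 + $8,134 + $25,746 + $899 + $6,588 = $52,961 (under)
Q1 2022–Q2 2023: $1,202 + $8,134 + $25,746 + $899 + $6,588 + $5,211 = $47,780 (under)
No window exceeds $74,800.

No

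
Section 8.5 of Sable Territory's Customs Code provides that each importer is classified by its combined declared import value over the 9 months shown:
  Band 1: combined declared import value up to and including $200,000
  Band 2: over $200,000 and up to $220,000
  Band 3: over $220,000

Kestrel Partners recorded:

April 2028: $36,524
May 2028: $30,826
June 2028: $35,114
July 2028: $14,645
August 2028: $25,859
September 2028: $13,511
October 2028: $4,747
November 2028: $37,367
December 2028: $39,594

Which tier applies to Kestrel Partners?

Combined declared import value: $36,524 + $30,826 + $35,114 + $14,645 + $25,859 + $13,511 + $4,747 + $37,367 + $39,594 = $238,187.
$238,187 > $220,000, so Band 3 applies.

Band 3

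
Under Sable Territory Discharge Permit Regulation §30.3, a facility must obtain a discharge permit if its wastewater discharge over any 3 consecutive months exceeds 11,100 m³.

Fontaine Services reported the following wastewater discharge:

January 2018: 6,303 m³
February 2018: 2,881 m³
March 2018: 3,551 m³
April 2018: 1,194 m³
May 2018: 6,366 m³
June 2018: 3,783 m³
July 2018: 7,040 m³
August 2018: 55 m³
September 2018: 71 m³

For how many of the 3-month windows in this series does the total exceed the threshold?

4

January 2018–March 2018: 6,303 m³ + 2,881 m³ + 3,551 m³ = 12,735 m³ (over)
February 2018–April 2018: 2,881 m³ + 3,551 m³ + 1,194 m³ = 7,626 m³ (under)
March 2018–May 2018: 3,551 m³ + 1,194 m³ + 6,366 m³ = 11,111 m³ (over)
April 2018–June 2018: 1,194 m³ + 6,366 m³ + 3,783 m³ = 11,343 m³ (over)
May 2018–July 2018: 6,366 m³ + 3,783 m³ + 7,040 m³ = 17,189 m³ (over)
June 2018–August 2018: 3,783 m³ + 7,040 m³ + 55 m³ = 10,878 m³ (under)
July 2018–September 2018: 7,040 m³ + 55 m³ + 71 m³ = 7,166 m³ (under)
4 windows exceed the threshold.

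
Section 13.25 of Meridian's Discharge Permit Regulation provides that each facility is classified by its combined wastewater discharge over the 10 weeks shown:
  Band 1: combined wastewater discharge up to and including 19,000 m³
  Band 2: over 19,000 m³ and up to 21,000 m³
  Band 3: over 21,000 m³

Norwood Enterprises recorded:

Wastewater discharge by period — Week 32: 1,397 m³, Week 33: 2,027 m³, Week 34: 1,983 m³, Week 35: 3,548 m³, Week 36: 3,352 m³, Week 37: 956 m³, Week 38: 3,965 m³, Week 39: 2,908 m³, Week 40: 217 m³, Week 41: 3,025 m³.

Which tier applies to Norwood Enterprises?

Combined wastewater discharge: 1,397 m³ + 2,027 m³ + 1,983 m³ + 3,548 m³ + 3,352 m³ + 956 m³ + 3,965 m³ + 2,908 m³ + 217 m³ + 3,025 m³ = 23,378 m³.
23,378 m³ > 21,000 m³, so Band 3 applies.

Band 3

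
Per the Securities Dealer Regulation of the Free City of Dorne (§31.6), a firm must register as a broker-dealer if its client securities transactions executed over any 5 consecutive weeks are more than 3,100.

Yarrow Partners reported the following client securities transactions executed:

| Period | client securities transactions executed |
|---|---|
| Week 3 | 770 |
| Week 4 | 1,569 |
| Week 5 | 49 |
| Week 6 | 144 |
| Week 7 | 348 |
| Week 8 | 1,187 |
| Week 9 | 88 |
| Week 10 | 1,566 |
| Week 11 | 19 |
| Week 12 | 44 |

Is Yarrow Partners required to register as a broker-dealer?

Week 3–Week 7: 770 + 1,569 + 49 + 144 + 348 = 2,880 (under)
Week 4–Week 8: 1,569 + 49 + 144 + 348 + 1,187 = 3,297 (over)
Week 5–Week 9: 49 + 144 + 348 + 1,187 + 88 = 1,816 (under)
Week 6–Week 10: 144 + 348 + 1,187 + 88 + 1,566 = 3,333 (over)
Week 7–Week 11: 348 + 1,187 + 88 + 1,566 + 19 = 3,208 (over)
Week 8–Week 12: 1,187 + 88 + 1,566 + 19 + 44 = 2,904 (under)
At least one window exceeds 3,100.

Yes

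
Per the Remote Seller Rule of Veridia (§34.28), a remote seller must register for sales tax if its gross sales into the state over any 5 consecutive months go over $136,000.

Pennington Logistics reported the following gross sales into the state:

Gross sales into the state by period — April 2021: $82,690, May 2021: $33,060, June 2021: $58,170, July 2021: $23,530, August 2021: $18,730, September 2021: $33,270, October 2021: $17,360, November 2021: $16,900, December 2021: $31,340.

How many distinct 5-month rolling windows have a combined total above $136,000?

3

April 2021–August 2021: $82,690 + $33,060 + $58,170 + $23,530 + $18,730 = $216,180 (over)
May 2021–September 2021: $33,060 + $58,170 + $23,530 + $18,730 + $33,270 = $166,760 (over)
June 2021–October 2021: $58,170 + $23,530 + $18,730 + $33,270 + $17,360 = $151,060 (over)
July 2021–November 2021: $23,530 + $18,730 + $33,270 + $17,360 + $16,900 = $109,790 (under)
August 2021–December 2021: $18,730 + $33,270 + $17,360 + $16,900 + $31,340 = $117,600 (under)
3 windows exceed the threshold.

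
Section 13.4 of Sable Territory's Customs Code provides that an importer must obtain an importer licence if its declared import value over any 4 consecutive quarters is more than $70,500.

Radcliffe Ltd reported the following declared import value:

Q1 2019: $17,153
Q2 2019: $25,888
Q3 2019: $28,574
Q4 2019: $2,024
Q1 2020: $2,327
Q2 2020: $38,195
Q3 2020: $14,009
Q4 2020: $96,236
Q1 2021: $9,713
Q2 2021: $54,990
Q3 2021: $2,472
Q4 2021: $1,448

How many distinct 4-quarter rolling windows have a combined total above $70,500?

Q1 2019–Q4 2019: $17,153 + $25,888 + $28,574 + $2,024 = $73,639 (over)
Q2 2019–Q1 2020: $25,888 + $28,574 + $2,024 + $2,327 = $58,813 (under)
Q3 2019–Q2 2020: $28,574 + $2,024 + $2,327 + $38,195 = $71,120 (over)
Q4 2019–Q3 2020: $2,024 + $2,327 + $38,195 + $14,009 = $56,555 (under)
Q1 2020–Q4 2020: $2,327 + $38,195 + $14,009 + $96,236 = $150,767 (over)
Q2 2020–Q1 2021: $38,195 + $14,009 + $96,236 + $9,713 = $158,153 (over)
Q3 2020–Q2 2021: $14,009 + $96,236 + $9,713 + $54,990 = $174,948 (over)
Q4 2020–Q3 2021: $96,236 + $9,713 + $54,990 + $2,472 = $163,411 (over)
Q1 2021–Q4 2021: $9,713 + $54,990 + $2,472 + $1,448 = $68,623 (under)
6 windows exceed the threshold.

6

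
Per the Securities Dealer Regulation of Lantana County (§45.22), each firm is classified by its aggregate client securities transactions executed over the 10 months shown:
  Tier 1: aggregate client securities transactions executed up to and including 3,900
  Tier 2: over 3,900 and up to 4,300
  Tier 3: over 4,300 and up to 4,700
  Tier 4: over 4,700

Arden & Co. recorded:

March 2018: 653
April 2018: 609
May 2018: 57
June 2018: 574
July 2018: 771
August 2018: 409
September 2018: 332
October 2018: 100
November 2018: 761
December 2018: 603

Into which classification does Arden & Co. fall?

Tier 4

Aggregate client securities transactions executed: 653 + 609 + 57 + 574 + 771 + 409 + 332 + 100 + 761 + 603 = 4,869.
4,869 > 4,700, so Tier 4 applies.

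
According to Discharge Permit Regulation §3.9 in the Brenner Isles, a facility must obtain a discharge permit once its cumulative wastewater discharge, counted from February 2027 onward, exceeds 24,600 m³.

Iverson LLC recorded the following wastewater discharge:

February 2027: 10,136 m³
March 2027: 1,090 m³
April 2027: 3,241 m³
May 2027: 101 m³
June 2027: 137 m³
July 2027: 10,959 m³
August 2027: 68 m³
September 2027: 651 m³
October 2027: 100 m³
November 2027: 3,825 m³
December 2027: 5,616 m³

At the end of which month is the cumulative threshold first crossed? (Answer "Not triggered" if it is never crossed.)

Through February 2027: 10,136 m³
Through March 2027: 11,226 m³
Through April 2027: 14,467 m³
Through May 2027: 14,568 m³
Through June 2027: 14,705 m³
Through July 2027: 25,664 m³ ← exceeds threshold

July 2027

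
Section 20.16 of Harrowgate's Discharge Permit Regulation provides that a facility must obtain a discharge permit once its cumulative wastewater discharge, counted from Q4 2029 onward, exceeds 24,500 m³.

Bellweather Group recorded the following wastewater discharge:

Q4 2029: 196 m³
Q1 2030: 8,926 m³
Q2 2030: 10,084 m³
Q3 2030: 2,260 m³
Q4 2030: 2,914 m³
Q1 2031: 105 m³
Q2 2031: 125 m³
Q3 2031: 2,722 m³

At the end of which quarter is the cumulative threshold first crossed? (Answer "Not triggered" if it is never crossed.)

Q2 2031

Through Q4 2029: 196 m³
Through Q1 2030: 9,122 m³
Through Q2 2030: 19,206 m³
Through Q3 2030: 21,466 m³
Through Q4 2030: 24,380 m³
Through Q1 2031: 24,485 m³
Through Q2 2031: 24,610 m³ ← exceeds threshold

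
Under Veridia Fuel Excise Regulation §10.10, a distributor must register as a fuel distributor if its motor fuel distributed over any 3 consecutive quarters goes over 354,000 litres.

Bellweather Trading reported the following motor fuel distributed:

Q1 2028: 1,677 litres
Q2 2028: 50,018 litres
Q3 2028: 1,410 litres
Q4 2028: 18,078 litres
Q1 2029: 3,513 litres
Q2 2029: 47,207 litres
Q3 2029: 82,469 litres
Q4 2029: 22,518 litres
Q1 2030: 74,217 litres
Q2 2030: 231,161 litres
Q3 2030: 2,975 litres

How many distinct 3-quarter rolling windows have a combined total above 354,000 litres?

0

Q1 2028–Q3 2028: 1,677 litres + 50,018 litres + 1,410 litres = 53,105 litres (under)
Q2 2028–Q4 2028: 50,018 litres + 1,410 litres + 18,078 litres = 69,506 litres (under)
Q3 2028–Q1 2029: 1,410 litres + 18,078 litres + 3,513 litres = 23,001 litres (under)
Q4 2028–Q2 2029: 18,078 litres + 3,513 litres + 47,207 litres = 68,798 litres (under)
Q1 2029–Q3 2029: 3,513 litres + 47,207 litres + 82,469 litres = 133,189 litres (under)
Q2 2029–Q4 2029: 47,207 litres + 82,469 litres + 22,518 litres = 152,194 litres (under)
Q3 2029–Q1 2030: 82,469 litres + 22,518 litres + 74,217 litres = 179,204 litres (under)
Q4 2029–Q2 2030: 22,518 litres + 74,217 litres + 231,161 litres = 327,896 litres (under)
Q1 2030–Q3 2030: 74,217 litres + 231,161 litres + 2,975 litres = 308,353 litres (under)
0 windows exceed the threshold.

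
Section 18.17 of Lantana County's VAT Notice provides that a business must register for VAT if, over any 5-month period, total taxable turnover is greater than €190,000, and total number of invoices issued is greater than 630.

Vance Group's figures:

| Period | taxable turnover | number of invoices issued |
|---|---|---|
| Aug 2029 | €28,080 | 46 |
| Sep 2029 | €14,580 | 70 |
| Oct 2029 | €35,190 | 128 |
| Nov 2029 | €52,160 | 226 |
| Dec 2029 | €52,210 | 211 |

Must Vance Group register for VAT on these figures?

No

Total taxable turnover: €28,080 + €14,580 + €35,190 + €52,160 + €52,210 = €182,220 (≤ €190,000).
Total number of invoices issued: 46 + 70 + 128 + 226 + 211 = 681 (> 630).
The test is 'and': the rule requires both, and at least one is not exceeded.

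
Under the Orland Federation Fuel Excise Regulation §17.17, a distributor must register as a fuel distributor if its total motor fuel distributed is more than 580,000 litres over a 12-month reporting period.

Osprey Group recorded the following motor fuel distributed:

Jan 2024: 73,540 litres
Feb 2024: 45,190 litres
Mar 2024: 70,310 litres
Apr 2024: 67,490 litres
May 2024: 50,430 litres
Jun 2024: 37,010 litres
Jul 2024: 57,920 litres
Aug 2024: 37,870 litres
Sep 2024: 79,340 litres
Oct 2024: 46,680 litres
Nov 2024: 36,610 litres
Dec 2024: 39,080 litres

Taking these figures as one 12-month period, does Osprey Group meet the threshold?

Yes

Total motor fuel distributed: 73,540 litres + 45,190 litres + 70,310 litres + 67,490 litres + 50,430 litres + 37,010 litres + 57,920 litres + 37,870 litres + 79,340 litres + 46,680 litres + 36,610 litres + 39,080 litres = 641,470 litres.
641,470 litres > 580,000 litres, so the threshold is exceeded.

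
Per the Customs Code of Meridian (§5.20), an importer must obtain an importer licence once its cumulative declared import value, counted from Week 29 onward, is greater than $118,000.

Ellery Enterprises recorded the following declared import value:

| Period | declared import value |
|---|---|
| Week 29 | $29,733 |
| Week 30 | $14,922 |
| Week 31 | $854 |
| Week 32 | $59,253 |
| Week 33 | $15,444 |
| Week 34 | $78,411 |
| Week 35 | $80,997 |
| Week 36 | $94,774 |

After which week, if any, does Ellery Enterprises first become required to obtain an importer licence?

Week 33

Through Week 29: $29,733
Through Week 30: $44,655
Through Week 31: $45,509
Through Week 32: $104,762
Through Week 33: $120,206 ← exceeds threshold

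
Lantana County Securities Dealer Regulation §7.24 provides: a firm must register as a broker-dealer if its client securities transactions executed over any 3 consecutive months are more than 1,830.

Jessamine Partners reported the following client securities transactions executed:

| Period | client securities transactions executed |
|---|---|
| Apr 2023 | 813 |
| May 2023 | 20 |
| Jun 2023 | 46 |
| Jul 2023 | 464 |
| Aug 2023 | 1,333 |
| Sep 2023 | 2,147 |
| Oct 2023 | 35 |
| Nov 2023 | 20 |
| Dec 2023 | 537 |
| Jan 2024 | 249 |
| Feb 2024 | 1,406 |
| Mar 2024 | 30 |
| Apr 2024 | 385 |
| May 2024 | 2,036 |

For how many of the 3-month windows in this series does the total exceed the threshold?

Apr 2023–Jun 2023: 813 + 20 + 46 = 879 (under)
May 2023–Jul 2023: 20 + 46 + 464 = 530 (under)
Jun 2023–Aug 2023: 46 + 464 + 1,333 = 1,843 (over)
Jul 2023–Sep 2023: 464 + 1,333 + 2,147 = 3,944 (over)
Aug 2023–Oct 2023: 1,333 + 2,147 + 35 = 3,515 (over)
Sep 2023–Nov 2023: 2,147 + 35 + 20 = 2,202 (over)
Oct 2023–Dec 2023: 35 + 20 + 537 = 592 (under)
Nov 2023–Jan 2024: 20 + 537 + 249 = 806 (under)
Dec 2023–Feb 2024: 537 + 249 + 1,406 = 2,192 (over)
Jan 2024–Mar 2024: 249 + 1,406 + 30 = 1,685 (under)
Feb 2024–Apr 2024: 1,406 + 30 + 385 = 1,821 (under)
Mar 2024–May 2024: 30 + 385 + 2,036 = 2,451 (over)
6 windows exceed the threshold.

6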